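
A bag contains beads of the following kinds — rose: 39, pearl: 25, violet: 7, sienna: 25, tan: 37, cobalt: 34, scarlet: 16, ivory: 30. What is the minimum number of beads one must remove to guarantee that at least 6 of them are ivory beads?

In the worst case for collecting ivory beads, every non-ivory bead comes out first.
There are 39 + 25 + 7 + 25 + 37 + 34 + 16 = 183 non-ivory beads altogether.
After those, each further bead must be ivory, so 183 + 6 = 189 draws guarantee 6 ivory beads.

189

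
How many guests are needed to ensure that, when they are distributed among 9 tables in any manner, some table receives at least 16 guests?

136

With 135 guests one could put exactly 15 in each of the 9 tables, and no table would reach 16.
By pigeonhole, one more guest must land in a table that already has 15, giving it 16.
So 9 × 15 + 1 = 136 guests are required.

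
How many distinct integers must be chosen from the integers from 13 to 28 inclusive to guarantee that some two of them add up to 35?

Group the elements by complementary pair {x, 35−x}: {13,22}, {14,21}, {15,20}, …, giving 5 two-element pairs and 6 integers whose partner 35−x falls outside [13,28].
Pigeonhole: treating each of those 11 groups as a pigeonhole, one can pick one integer per group — 11 integers — with no two summing to 35.
The 12th integer lands in an occupied pair, forcing a sum of 35.

12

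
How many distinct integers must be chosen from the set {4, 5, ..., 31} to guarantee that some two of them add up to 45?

A set avoiding the sum 45 can contain at most one of each pair {x, 45−x}, plus the 10 elements whose complement lies outside the range.
The integers 4, …, 22 (19 of them) are such a set: any two sum to at least 4+5 = 9 and at most 21+22 = 43 < 45.
Any 20th integer completes one of the 9 pairs, so 20 choices force a sum of 45.

20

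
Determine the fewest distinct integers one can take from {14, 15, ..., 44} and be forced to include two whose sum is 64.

Group the elements by complementary pair {x, 64−x}: {20,44}, {21,43}, {22,42}, …, giving 12 two-element pairs, the single value 32 (it cannot pair with itself since the integers are distinct), and 6 integers whose partner 64−x falls outside [14,44].
By the pigeonhole principle, treating each of those 19 groups as a pigeonhole, one can pick one integer per group — 19 integers — with no two summing to 64.
The 20th integer lands in an occupied pair, forcing a sum of 64.

20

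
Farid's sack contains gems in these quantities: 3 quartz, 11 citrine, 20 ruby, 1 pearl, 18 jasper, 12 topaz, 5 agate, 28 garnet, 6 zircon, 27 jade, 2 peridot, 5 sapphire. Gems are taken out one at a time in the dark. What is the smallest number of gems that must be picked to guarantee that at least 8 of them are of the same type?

65

By pigeonhole, put each drawn gem into a box by type. The largest draw with every box below 8 takes min(count, 7) from each type; types with fewer than 7 contribute all they have.
Σ min(cᵢ, 7) = 3 + 7 + 7 + 1 + 7 + 7 + 5 + 7 + 6 + 7 + 2 + 5 = 64.
Draw number 64 + 1 = 65 must push one box to 8.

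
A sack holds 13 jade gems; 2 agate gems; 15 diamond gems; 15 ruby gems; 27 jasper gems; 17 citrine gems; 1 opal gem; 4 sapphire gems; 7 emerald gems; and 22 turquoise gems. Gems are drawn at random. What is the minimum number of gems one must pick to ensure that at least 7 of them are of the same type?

50

Pigeonhole: put each drawn gem into a box by type. The largest draw with every box below 7 takes min(count, 6) from each type; types with fewer than 6 contribute all they have.
Σ min(cᵢ, 6) = 6 + 2 + 6 + 6 + 6 + 6 + 1 + 4 + 6 + 6 = 49.
Draw number 49 + 1 = 50 must push one box to 7.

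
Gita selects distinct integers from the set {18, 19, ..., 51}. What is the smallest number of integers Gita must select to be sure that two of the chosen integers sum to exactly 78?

Two chosen integers sum to 78 exactly when both halves of some pair {x, 78−x} with 27 ≤ x ≤ 78−x ≤ 51 are chosen — 12 such pairs.
The remaining 10 elements (those with no distinct partner in range) can never complete a 78-sum, so the worst case takes all of them and one from each pair: 10 + 12 = 22.
By the pigeonhole principle, the 23rd integer has to be the second member of some pair, so 22 + 1 = 23.

23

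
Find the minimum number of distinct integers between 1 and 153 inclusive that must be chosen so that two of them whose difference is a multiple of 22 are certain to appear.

Integers whose pairwise differences are multiples of 22 are exactly those sharing a remainder mod 22. The 22 residue classes mod 22 are the pigeonholes.
With 22 integers one could put 1 in each residue class and have no class reach 2.
The 23rd integer pushes some class to 2, so 22·1 + 1 = 23.

23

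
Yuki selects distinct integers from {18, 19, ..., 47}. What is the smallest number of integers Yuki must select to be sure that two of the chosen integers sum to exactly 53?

22

A set avoiding the sum 53 can contain at most one of each pair {x, 53−x}, plus the 12 elements whose complement lies outside the range.
The integers 27, …, 47 (21 of them) are such a set: any two sum to at least 27+28 = 55 > 53.
By the pigeonhole principle, any 22nd integer completes one of the 9 pairs, so 22 choices force a sum of 53.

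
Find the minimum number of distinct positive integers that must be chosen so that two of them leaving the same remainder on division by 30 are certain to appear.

31

By pigeonhole, the 30 residue classes mod 30 are the pigeonholes.
With 30 integers one could put 1 in each residue class and have no class reach 2.
The 31st integer pushes some class to 2, so 30·1 + 1 = 31.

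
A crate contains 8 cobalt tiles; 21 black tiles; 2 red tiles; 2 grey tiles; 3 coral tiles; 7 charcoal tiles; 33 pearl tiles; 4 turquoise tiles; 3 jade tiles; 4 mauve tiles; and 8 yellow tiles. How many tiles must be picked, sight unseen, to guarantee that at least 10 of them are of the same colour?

An adversary could hand out at most 9 tiles per colour (9 colours run out sooner): 8 + 9 + 2 + 2 + 3 + 7 + 9 + 4 + 3 + 4 + 8 = 59 tiles and still no colour has 10.
One more tile lands in a colour already at 9, so 60 draws are enough and 59 are not.

60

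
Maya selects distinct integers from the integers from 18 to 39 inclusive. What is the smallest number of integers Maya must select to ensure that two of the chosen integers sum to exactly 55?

13

Two chosen integers sum to 55 exactly when both halves of some pair {x, 55−x} with 18 ≤ x ≤ 55−x ≤ 37 are chosen — 10 such pairs.
The remaining 2 elements (those with no distinct partner in range) can never complete a 55-sum, so the worst case takes all of them and one from each pair: 2 + 10 = 12.
The 13th integer has to be the second member of some pair, so 12 + 1 = 13.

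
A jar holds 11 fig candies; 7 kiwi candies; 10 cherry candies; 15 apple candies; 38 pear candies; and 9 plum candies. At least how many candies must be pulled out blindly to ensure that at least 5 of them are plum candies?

In the worst case for collecting plum candies, every non-plum candy comes out first.
There are 11 + 7 + 10 + 15 + 38 = 81 non-plum candies altogether.
After those, each further candy must be plum, so 81 + 5 = 86 draws guarantee 5 plum candies.

86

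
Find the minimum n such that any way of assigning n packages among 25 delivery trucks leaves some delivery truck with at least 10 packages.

226

With 225 packages one could put exactly 9 in each of the 25 delivery trucks, and no delivery truck would reach 10.
One more package must land in a delivery truck that already has 9, giving it 10.
So 25 × 9 + 1 = 226 packages are required.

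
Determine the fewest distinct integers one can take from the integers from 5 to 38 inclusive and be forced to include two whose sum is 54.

Group the elements by complementary pair {x, 54−x}: {16,38}, {17,37}, {18,36}, …, giving 11 two-element pairs; the single value 27 (it cannot pair with itself since the integers are distinct); and 11 integers whose partner 54−x falls outside [5,38].
Treating each of those 23 groups as a pigeonhole, one can pick one integer per group — 23 integers — with no two summing to 54.
The 24th integer lands in an occupied pair, forcing a sum of 54.

24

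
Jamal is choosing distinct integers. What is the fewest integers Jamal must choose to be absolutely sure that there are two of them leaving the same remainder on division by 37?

Pigeonhole: the 37 residue classes mod 37 are the pigeonholes.
With 37 integers one could put 1 in each residue class and have no class reach 2.
The 38th integer pushes some class to 2, so 37·1 + 1 = 38.

38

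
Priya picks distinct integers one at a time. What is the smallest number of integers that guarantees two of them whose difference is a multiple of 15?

Integers whose pairwise differences are multiples of 15 are exactly those sharing a remainder mod 15. The 15 residue classes mod 15 are the pigeonholes.
With 15 integers one could put 1 in each residue class and have no class reach 2.
The 16th integer pushes some class to 2, so 15·1 + 1 = 16.

16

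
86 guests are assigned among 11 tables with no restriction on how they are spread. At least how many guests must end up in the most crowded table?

Pigeonhole: the 11 tables are the holes and the 86 guests are the pigeons.
If every table held at most 7 guests, the total would be at most 11 × 7 = 77, which is less than 86.
So some table holds at least ⌈86/11⌉ = 8 guests.

8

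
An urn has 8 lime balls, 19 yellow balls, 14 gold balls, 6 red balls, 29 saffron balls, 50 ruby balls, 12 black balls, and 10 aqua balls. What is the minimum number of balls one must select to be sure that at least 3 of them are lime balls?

In the worst case for collecting lime balls, every non-lime ball comes out first.
There are 19 + 14 + 6 + 29 + 50 + 12 + 10 = 140 non-lime balls altogether.
After those, each further ball must be lime, so 140 + 3 = 143 draws guarantee 3 lime balls.

143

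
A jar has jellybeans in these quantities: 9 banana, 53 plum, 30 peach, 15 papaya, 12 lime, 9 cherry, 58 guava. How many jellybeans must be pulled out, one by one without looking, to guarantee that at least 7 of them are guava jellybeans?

135

In the worst case for collecting guava jellybeans, every non-guava jellybean comes out first.
There are 9 + 53 + 30 + 15 + 12 + 9 = 128 non-guava jellybeans altogether.
After those, each further jellybean must be guava, so 128 + 7 = 135 draws guarantee 7 guava jellybeans.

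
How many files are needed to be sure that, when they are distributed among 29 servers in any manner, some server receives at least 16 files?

With 435 files one could put exactly 15 in each of the 29 servers, and no server would reach 16.
One more file must land in a server that already has 15, giving it 16.
So 29 × 15 + 1 = 436 files are required.

436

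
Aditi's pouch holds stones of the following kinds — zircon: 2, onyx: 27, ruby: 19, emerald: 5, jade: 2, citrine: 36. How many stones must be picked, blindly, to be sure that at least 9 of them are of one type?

By pigeonhole, put each drawn stone into a box by type. The largest draw with every box below 9 takes min(count, 8) from each type; types with fewer than 8 contribute all they have.
Σ min(cᵢ, 8) = 2 + 8 + 8 + 5 + 2 + 8 = 33.
Draw number 33 + 1 = 34 must push one box to 9.

34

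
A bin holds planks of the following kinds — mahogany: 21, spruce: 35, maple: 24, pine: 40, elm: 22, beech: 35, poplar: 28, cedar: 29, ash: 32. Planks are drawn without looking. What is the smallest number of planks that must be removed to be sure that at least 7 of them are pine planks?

233

In the worst case for collecting pine planks, every non-pine plank comes out first.
There are 21 + 35 + 24 + 22 + 35 + 28 + 29 + 32 = 226 non-pine planks altogether.
After those, each further plank must be pine, so 226 + 7 = 233 draws guarantee 7 pine planks.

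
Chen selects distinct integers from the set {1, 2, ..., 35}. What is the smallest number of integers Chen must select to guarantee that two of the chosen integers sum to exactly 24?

25

Two chosen integers sum to 24 exactly when both halves of some pair {x, 24−x} with 1 ≤ x ≤ 24−x ≤ 23 are chosen — 11 such pairs.
The remaining 13 elements (those with no distinct partner in range) can never complete a 24-sum, so the worst case takes all of them and one from each pair: 13 + 11 = 24.
Pigeonhole: the 25th integer has to be the second member of some pair, so 24 + 1 = 25.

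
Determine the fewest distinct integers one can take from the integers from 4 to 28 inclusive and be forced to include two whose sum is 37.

16

Two chosen integers sum to 37 exactly when both halves of some pair {x, 37−x} with 9 ≤ x ≤ 37−x ≤ 28 are chosen — 10 such pairs.
The remaining 5 elements (those with no distinct partner in range) can never complete a 37-sum, so the worst case takes all of them and one from each pair: 5 + 10 = 15.
By the pigeonhole principle, the 16th integer has to be the second member of some pair, so 15 + 1 = 16.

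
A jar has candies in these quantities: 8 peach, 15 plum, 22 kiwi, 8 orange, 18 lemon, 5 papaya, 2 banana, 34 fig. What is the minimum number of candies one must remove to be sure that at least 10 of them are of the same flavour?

Put each drawn candy into a box by flavour. The largest draw with every box below 10 takes min(count, 9) from each flavour; flavours with fewer than 9 contribute all they have.
Σ min(cᵢ, 9) = 8 + 9 + 9 + 8 + 9 + 5 + 2 + 9 = 59.
Draw number 59 + 1 = 60 must push one box to 10.

60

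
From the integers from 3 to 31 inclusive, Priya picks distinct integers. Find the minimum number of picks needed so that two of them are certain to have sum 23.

A set avoiding the sum 23 can contain at most one of each pair {x, 23−x}, plus the 11 elements whose complement lies outside the range.
The integers 12, …, 31 (20 of them) are such a set: any two sum to at least 12+13 = 25 > 23.
Any 21st integer completes one of the 9 pairs, so 21 choices force a sum of 23.

21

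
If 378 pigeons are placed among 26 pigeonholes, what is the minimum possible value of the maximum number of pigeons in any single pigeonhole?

Pigeonhole: the 26 pigeonholes are the holes and the 378 pigeons are the pigeons.
If every pigeonhole held at most 14 pigeons, the total would be at most 26 × 14 = 364, which is less than 378.
So some pigeonhole holds at least ⌈378/26⌉ = 15 pigeons.

15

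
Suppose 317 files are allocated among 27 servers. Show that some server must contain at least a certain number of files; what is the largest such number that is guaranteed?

12

The 27 servers are the holes and the 317 files are the pigeons.
If every server held at most 11 files, the total would be at most 27 × 11 = 297, which is less than 317.
So some server holds at least ⌈317/27⌉ = 12 files.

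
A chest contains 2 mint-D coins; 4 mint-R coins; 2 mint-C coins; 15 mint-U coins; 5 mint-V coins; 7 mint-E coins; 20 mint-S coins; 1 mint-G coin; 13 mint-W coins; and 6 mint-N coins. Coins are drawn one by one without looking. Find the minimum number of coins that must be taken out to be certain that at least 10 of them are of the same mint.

55

Pigeonhole: the 10 mints are the holes; the coins drawn are the pigeons.
To avoid 10 of any one mint, the worst case takes at most 9 of each mint, or every coin of a mint that has fewer than 9.
That gives 2 + 4 + 2 + 9 + 5 + 7 + 9 + 1 + 9 + 6 = 54 coins with no mint reaching 10.
The next coin forces some mint to 10, so 54 + 1 = 55.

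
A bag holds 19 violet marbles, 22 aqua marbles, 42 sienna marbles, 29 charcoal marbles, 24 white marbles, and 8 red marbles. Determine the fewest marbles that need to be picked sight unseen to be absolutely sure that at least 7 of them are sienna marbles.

109

In the worst case for collecting sienna marbles, every non-sienna marble comes out first.
There are 19 + 22 + 29 + 24 + 8 = 102 non-sienna marbles altogether.
After those, each further marble must be sienna, so 102 + 7 = 109 draws guarantee 7 sienna marbles.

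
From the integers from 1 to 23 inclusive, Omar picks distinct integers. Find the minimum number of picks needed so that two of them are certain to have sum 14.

18

A set avoiding the sum 14 can contain at most one of each pair {x, 14−x}, plus the 11 elements whose complement lies outside the range or equal to its own complement.
The integers 7, …, 23 (17 of them) are such a set: any two sum to at least 7+8 = 15 > 14.
Any 18th integer completes one of the 6 pairs, so 18 choices force a sum of 14.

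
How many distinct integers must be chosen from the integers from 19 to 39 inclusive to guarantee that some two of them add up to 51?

15

Group the elements by complementary pair {x, 51−x}: {19,32}, {20,31}, {21,30}, …, giving 7 two-element pairs and 7 integers whose partner 51−x falls outside [19,39].
Pigeonhole: treating each of those 14 groups as a pigeonhole, one can pick one integer per group — 14 integers — with no two summing to 51.
The 15th integer lands in an occupied pair, forcing a sum of 51.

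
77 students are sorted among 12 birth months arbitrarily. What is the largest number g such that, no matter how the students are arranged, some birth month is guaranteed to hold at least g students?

Pigeonhole: the 12 birth months are the holes and the 77 students are the pigeons.
If every birth month held at most 6 students, the total would be at most 12 × 6 = 72, which is less than 77.
So some birth month holds at least ⌈77/12⌉ = 7 students.

7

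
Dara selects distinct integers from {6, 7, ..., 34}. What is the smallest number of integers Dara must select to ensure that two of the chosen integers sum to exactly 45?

Two chosen integers sum to 45 exactly when both halves of some pair {x, 45−x} with 11 ≤ x ≤ 45−x ≤ 34 are chosen — 12 such pairs.
The remaining 5 elements (those with no distinct partner in range) can never complete a 45-sum, so the worst case takes all of them and one from each pair: 5 + 12 = 17.
The 18th integer has to be the second member of some pair, so 17 + 1 = 18.

18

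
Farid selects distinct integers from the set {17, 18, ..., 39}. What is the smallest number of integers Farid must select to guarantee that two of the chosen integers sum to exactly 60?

Group the elements by complementary pair {x, 60−x}: {21,39}, {22,38}, {23,37}, …, giving 9 two-element pairs; the single value 30 (it cannot pair with itself since the integers are distinct); and 4 integers whose partner 60−x falls outside [17,39].
Pigeonhole: treating each of those 14 groups as a pigeonhole, one can pick one integer per group — 14 integers — with no two summing to 60.
The 15th integer lands in an occupied pair, forcing a sum of 60.

15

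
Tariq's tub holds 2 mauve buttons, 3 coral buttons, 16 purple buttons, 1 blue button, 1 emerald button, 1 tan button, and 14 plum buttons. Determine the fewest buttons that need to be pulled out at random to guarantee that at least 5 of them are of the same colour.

17

Put each drawn button into a box by colour. The largest draw with every box below 5 takes min(count, 4) from each colour; colours with fewer than 4 contribute all they have.
Σ min(cᵢ, 4) = 2 + 3 + 4 + 1 + 1 + 1 + 4 = 16.
Draw number 16 + 1 = 17 must push one box to 5.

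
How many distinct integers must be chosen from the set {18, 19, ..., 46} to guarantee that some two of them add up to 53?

21

Two chosen integers sum to 53 exactly when both halves of some pair {x, 53−x} with 18 ≤ x ≤ 53−x ≤ 35 are chosen — 9 such pairs.
The remaining 11 elements (those with no distinct partner in range) can never complete a 53-sum, so the worst case takes all of them and one from each pair: 11 + 9 = 20.
Pigeonhole: the 21st integer has to be the second member of some pair, so 20 + 1 = 21.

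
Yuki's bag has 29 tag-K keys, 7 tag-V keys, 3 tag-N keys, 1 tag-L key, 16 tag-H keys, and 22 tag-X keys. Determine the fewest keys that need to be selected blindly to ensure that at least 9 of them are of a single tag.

36

Put each drawn key into a box by tag. The largest draw with every box below 9 takes min(count, 8) from each tag; tags with fewer than 8 contribute all they have.
Σ min(cᵢ, 8) = 8 + 7 + 3 + 1 + 8 + 8 = 35.
Draw number 35 + 1 = 36 must push one box to 9.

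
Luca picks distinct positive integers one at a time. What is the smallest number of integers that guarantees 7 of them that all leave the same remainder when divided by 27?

The 27 residue classes mod 27 are the pigeonholes.
With 162 integers one could put 6 in each residue class and have no class reach 7.
The 163rd integer pushes some class to 7, so 27·6 + 1 = 163.

163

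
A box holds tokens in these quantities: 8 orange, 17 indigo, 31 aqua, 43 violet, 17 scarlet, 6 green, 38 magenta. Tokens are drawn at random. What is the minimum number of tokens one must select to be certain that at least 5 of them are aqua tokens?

In the worst case for collecting aqua tokens, every non-aqua token comes out first.
There are 8 + 17 + 43 + 17 + 6 + 38 = 129 non-aqua tokens altogether.
After those, each further token must be aqua, so 129 + 5 = 134 draws guarantee 5 aqua tokens.

134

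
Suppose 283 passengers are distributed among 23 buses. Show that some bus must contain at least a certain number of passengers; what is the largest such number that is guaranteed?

13

The 23 buses are the holes and the 283 passengers are the pigeons.
If every bus held at most 12 passengers, the total would be at most 23 × 12 = 276, which is less than 283.
So some bus holds at least ⌈283/23⌉ = 13 passengers.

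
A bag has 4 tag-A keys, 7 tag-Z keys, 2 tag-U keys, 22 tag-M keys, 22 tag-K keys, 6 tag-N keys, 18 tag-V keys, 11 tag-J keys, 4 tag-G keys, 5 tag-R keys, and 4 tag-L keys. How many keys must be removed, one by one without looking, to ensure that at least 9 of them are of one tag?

65

By the pigeonhole principle, put each drawn key into a box by tag. The largest draw with every box below 9 takes min(count, 8) from each tag; tags with fewer than 8 contribute all they have.
Σ min(cᵢ, 8) = 4 + 7 + 2 + 8 + 8 + 6 + 8 + 8 + 4 + 5 + 4 = 64.
Draw number 64 + 1 = 65 must push one box to 9.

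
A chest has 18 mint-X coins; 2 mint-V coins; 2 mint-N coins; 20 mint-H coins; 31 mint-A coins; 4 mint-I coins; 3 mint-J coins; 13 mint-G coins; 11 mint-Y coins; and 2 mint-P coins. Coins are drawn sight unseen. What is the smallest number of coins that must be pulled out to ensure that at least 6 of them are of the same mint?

39

An adversary could hand out at most 5 coins per mint (5 mints run out sooner): 5 + 2 + 2 + 5 + 5 + 4 + 3 + 5 + 5 + 2 = 38 coins and still no mint has 6.
By pigeonhole, one more coin lands in a mint already at 5, so 39 draws are enough and 38 are not.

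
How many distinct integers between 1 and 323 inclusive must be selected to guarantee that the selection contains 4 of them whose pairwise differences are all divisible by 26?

Integers whose pairwise differences are multiples of 26 are exactly those sharing a remainder mod 26. Pigeonhole: the 26 residue classes mod 26 are the pigeonholes.
With 78 integers one could put 3 in each residue class and have no class reach 4.
The 79th integer pushes some class to 4, so 26·3 + 1 = 79.

79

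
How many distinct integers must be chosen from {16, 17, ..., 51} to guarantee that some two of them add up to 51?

Group the elements by complementary pair {x, 51−x}: {16,35}, {17,34}, {18,33}, …, giving 10 two-element pairs and 16 integers whose partner 51−x falls outside [16,51].
By pigeonhole, treating each of those 26 groups as a pigeonhole, one can pick one integer per group — 26 integers — with no two summing to 51.
The 27th integer lands in an occupied pair, forcing a sum of 51.

27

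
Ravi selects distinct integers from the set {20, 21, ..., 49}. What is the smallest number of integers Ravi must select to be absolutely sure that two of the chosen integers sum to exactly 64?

19

A set avoiding the sum 64 can contain at most one of each pair {x, 64−x}, plus the 6 elements whose complement lies outside the range or equal to its own complement.
The integers 32, …, 49 (18 of them) are such a set: any two sum to at least 32+33 = 65 > 64.
By the pigeonhole principle, any 19th integer completes one of the 12 pairs, so 19 choices force a sum of 64.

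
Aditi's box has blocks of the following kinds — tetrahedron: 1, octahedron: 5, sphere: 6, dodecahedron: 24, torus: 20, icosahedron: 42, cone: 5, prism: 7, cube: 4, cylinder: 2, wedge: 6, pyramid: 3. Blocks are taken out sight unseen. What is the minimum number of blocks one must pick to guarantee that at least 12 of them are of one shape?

The 12 shapes are the holes; the blocks drawn are the pigeons.
To avoid 12 of any one shape, the worst case takes at most 11 of each shape, or every block of a shape that has fewer than 11.
That gives 1 + 5 + 6 + 11 + 11 + 11 + 5 + 7 + 4 + 2 + 6 + 3 = 72 blocks with no shape reaching 12.
The next block forces some shape to 12, so 72 + 1 = 73.

73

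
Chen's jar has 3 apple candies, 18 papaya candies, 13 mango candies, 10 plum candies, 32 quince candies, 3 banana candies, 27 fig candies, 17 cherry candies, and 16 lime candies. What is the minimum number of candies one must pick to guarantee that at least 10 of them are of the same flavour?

70

By the pigeonhole principle, the 9 flavours are the holes; the candies drawn are the pigeons.
To avoid 10 of any one flavour, the worst case takes at most 9 of each flavour, or every candy of a flavour that has fewer than 9.
That gives 3 + 9 + 9 + 9 + 9 + 3 + 9 + 9 + 9 = 69 candies with no flavour reaching 10.
The next candy forces some flavour to 10, so 69 + 1 = 70.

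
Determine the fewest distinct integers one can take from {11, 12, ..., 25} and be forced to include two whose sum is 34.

Group the elements by complementary pair {x, 34−x}: {11,23}, {12,22}, {13,21}, …, giving 6 two-element pairs; the single value 17 (it cannot pair with itself since the integers are distinct); and 2 integers whose partner 34−x falls outside [11,25].
By the pigeonhole principle, treating each of those 9 groups as a pigeonhole, one can pick one integer per group — 9 integers — with no two summing to 34.
The 10th integer lands in an occupied pair, forcing a sum of 34.

10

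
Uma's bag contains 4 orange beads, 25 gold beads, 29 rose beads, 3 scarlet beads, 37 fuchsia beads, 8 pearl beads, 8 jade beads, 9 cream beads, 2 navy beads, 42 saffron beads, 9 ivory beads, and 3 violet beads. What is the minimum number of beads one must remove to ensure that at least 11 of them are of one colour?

87

By the pigeonhole principle, put each drawn bead into a box by colour. The largest draw with every box below 11 takes min(count, 10) from each colour; colours with fewer than 10 contribute all they have.
Σ min(cᵢ, 10) = 4 + 10 + 10 + 3 + 10 + 8 + 8 + 9 + 2 + 10 + 9 + 3 = 86.
Draw number 86 + 1 = 87 must push one box to 11.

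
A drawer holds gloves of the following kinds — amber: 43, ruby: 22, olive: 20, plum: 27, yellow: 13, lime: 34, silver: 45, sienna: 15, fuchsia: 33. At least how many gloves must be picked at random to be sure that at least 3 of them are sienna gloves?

In the worst case for collecting sienna gloves, every non-sienna glove comes out first.
There are 43 + 22 + 20 + 27 + 13 + 34 + 45 + 33 = 237 non-sienna gloves altogether.
After those, each further glove must be sienna, so 237 + 3 = 240 draws guarantee 3 sienna gloves.

240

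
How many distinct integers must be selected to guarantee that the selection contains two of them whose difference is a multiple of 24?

25

Integers whose pairwise differences are multiples of 24 are exactly those sharing a remainder mod 24. By pigeonhole, the 24 residue classes mod 24 are the pigeonholes.
With 24 integers one could put 1 in each residue class and have no class reach 2.
The 25th integer pushes some class to 2, so 24·1 + 1 = 25.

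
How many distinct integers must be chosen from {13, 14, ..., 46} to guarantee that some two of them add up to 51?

22

A set avoiding the sum 51 can contain at most one of each pair {x, 51−x}, plus the 8 elements whose complement lies outside the range.
The integers 26, …, 46 (21 of them) are such a set: any two sum to at least 26+27 = 53 > 51.
By pigeonhole, any 22nd integer completes one of the 13 pairs, so 22 choices force a sum of 51.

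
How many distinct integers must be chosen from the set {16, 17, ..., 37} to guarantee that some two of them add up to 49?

Two chosen integers sum to 49 exactly when both halves of some pair {x, 49−x} with 16 ≤ x ≤ 49−x ≤ 33 are chosen — 9 such pairs.
The remaining 4 elements (those with no distinct partner in range) can never complete a 49-sum, so the worst case takes all of them and one from each pair: 4 + 9 = 13.
By pigeonhole, the 14th integer has to be the second member of some pair, so 13 + 1 = 14.

14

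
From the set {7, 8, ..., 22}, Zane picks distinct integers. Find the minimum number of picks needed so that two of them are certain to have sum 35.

A set avoiding the sum 35 can contain at most one of each pair {x, 35−x}, plus the 6 elements whose complement lies outside the range.
The integers 7, …, 17 (11 of them) are such a set: any two sum to at least 7+8 = 15 and at most 16+17 = 33 < 35.
Any 12th integer completes one of the 5 pairs, so 12 choices force a sum of 35.

12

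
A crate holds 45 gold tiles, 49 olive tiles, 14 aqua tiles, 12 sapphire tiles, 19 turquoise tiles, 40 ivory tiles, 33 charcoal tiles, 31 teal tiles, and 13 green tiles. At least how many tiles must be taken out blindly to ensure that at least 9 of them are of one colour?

73

By pigeonhole, put each drawn tile into a box by colour. The largest draw with every box below 9 takes min(count, 8) from each colour.
Σ min(cᵢ, 8) = 8 + 8 + 8 + 8 + 8 + 8 + 8 + 8 + 8 = 72.
Draw number 72 + 1 = 73 must push one box to 9.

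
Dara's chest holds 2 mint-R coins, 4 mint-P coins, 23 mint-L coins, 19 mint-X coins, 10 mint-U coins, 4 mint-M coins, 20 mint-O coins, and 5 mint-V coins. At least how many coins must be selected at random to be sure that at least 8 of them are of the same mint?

44

An adversary could hand out at most 7 coins per mint (4 mints run out sooner): 2 + 4 + 7 + 7 + 7 + 4 + 7 + 5 = 43 coins and still no mint has 8.
One more coin lands in a mint already at 7, so 44 draws are enough and 43 are not.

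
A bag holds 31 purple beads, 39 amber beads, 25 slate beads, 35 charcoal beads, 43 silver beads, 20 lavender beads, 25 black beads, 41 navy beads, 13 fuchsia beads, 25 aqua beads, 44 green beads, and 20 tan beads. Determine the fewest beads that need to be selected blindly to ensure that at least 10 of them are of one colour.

The 12 colours are the holes; the beads drawn are the pigeons.
To avoid 10 of any one colour, the worst case takes at most 9 of each colour.
That gives 9 + 9 + 9 + 9 + 9 + 9 + 9 + 9 + 9 + 9 + 9 + 9 = 108 beads with no colour reaching 10.
The next bead forces some colour to 10, so 108 + 1 = 109.

109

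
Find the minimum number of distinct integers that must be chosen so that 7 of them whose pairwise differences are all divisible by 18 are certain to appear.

109

Integers whose pairwise differences are multiples of 18 are exactly those sharing a remainder mod 18. Pigeonhole: the 18 residue classes mod 18 are the pigeonholes.
With 108 integers one could put 6 in each residue class and have no class reach 7.
The 109th integer pushes some class to 7, so 18·6 + 1 = 109.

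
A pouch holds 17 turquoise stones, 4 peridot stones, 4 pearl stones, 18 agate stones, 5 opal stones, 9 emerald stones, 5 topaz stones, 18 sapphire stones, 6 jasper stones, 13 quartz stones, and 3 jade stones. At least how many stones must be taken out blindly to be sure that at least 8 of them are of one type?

63

The 11 types are the holes; the stones drawn are the pigeons.
To avoid 8 of any one type, the worst case takes at most 7 of each type, or every stone of a type that has fewer than 7.
That gives 7 + 4 + 4 + 7 + 5 + 7 + 5 + 7 + 6 + 7 + 3 = 62 stones with no type reaching 8.
The next stone forces some type to 8, so 62 + 1 = 63.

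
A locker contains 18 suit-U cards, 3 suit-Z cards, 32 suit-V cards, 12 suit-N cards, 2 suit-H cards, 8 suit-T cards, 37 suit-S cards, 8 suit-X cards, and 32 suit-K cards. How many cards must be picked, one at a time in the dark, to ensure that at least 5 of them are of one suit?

34

An adversary could hand out at most 4 cards per suit (suit-Z, suit-H run out sooner): 4 + 3 + 4 + 4 + 2 + 4 + 4 + 4 + 4 = 33 cards and still no suit has 5.
Pigeonhole: one more card lands in a suit already at 4, so 34 draws are enough and 33 are not.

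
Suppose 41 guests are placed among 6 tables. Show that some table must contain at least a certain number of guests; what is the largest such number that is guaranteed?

The 6 tables are the holes and the 41 guests are the pigeons.
If every table held at most 6 guests, the total would be at most 6 × 6 = 36, which is less than 41.
So some table holds at least ⌈41/6⌉ = 7 guests.

7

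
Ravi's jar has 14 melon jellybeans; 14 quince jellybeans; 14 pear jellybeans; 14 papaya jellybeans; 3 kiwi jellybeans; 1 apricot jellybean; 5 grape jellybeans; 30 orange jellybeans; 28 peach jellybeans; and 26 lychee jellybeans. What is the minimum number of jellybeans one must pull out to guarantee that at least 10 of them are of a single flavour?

73

An adversary could hand out at most 9 jellybeans per flavour (kiwi, apricot, grape run out sooner): 9 + 9 + 9 + 9 + 3 + 1 + 5 + 9 + 9 + 9 = 72 jellybeans and still no flavour has 10.
Pigeonhole: one more jellybean lands in a flavour already at 9, so 73 draws are enough and 72 are not.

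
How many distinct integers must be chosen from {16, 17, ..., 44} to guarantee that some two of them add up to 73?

Group the elements by complementary pair {x, 73−x}: {29,44}, {30,43}, {31,42}, …, giving 8 two-element pairs and 13 integers whose partner 73−x falls outside [16,44].
Treating each of those 21 groups as a pigeonhole, one can pick one integer per group — 21 integers — with no two summing to 73.
The 22nd integer lands in an occupied pair, forcing a sum of 73.

22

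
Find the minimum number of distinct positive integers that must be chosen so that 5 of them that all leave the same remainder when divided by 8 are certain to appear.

33

Pigeonhole: the 8 residue classes mod 8 are the pigeonholes.
With 32 integers one could put 4 in each residue class and have no class reach 5.
The 33rd integer pushes some class to 5, so 8·4 + 1 = 33.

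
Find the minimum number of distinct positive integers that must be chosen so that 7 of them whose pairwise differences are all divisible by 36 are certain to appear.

Integers whose pairwise differences are multiples of 36 are exactly those sharing a remainder mod 36. The 36 residue classes mod 36 are the pigeonholes.
With 216 integers one could put 6 in each residue class and have no class reach 7.
The 217th integer pushes some class to 7, so 36·6 + 1 = 217.

217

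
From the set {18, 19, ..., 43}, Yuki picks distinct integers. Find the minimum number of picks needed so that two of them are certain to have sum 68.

18

Two chosen integers sum to 68 exactly when both halves of some pair {x, 68−x} with 25 ≤ x ≤ 68−x ≤ 43 are chosen — 9 such pairs.
The remaining 8 elements (those with no distinct partner in range) can never complete a 68-sum, so the worst case takes all of them and one from each pair: 8 + 9 = 17.
The 18th integer has to be the second member of some pair, so 17 + 1 = 18.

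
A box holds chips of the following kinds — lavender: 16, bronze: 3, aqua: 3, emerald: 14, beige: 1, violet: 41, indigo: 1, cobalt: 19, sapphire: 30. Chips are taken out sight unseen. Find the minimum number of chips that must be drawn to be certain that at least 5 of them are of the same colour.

An adversary could hand out at most 4 chips per colour (4 colours run out sooner): 4 + 3 + 3 + 4 + 1 + 4 + 1 + 4 + 4 = 28 chips and still no colour has 5.
One more chip lands in a colour already at 4, so 29 draws are enough and 28 are not.

29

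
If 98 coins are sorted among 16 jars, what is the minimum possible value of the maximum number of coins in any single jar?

By pigeonhole, the 16 jars are the holes and the 98 coins are the pigeons.
If every jar held at most 6 coins, the total would be at most 16 × 6 = 96, which is less than 98.
So some jar holds at least ⌈98/16⌉ = 7 coins.

7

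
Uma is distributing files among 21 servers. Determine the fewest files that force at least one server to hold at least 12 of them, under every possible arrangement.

With 231 files one could put exactly 11 in each of the 21 servers, and no server would reach 12.
One more file must land in a server that already has 11, giving it 12.
So 21 × 11 + 1 = 232 files are required.

232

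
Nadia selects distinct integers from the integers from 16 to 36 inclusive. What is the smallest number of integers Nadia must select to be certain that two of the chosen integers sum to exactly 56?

14

Two chosen integers sum to 56 exactly when both halves of some pair {x, 56−x} with 20 ≤ x ≤ 56−x ≤ 36 are chosen — 8 such pairs.
The remaining 5 elements (those with no distinct partner in range) can never complete a 56-sum, so the worst case takes all of them and one from each pair: 5 + 8 = 13.
Pigeonhole: the 14th integer has to be the second member of some pair, so 13 + 1 = 14.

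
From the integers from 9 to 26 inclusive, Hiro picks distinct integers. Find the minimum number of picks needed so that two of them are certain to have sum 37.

11

Two chosen integers sum to 37 exactly when both halves of some pair {x, 37−x} with 11 ≤ x ≤ 37−x ≤ 26 are chosen — 8 such pairs.
The remaining 2 elements (those with no distinct partner in range) can never complete a 37-sum, so the worst case takes all of them and one from each pair: 2 + 8 = 10.
The 11th integer has to be the second member of some pair, so 10 + 1 = 11.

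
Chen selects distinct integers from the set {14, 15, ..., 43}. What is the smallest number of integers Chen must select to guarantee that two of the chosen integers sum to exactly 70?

23

A set avoiding the sum 70 can contain at most one of each pair {x, 70−x}, plus the 14 elements whose complement lies outside the range or equal to its own complement.
The integers 14, …, 35 (22 of them) are such a set: any two sum to at least 14+15 = 29 and at most 34+35 = 69 < 70.
Any 23rd integer completes one of the 8 pairs, so 23 choices force a sum of 70.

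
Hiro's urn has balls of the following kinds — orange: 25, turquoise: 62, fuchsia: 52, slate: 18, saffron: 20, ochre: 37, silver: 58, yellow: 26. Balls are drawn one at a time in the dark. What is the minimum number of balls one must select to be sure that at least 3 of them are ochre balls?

264

In the worst case for collecting ochre balls, every non-ochre ball comes out first.
There are 25 + 62 + 52 + 18 + 20 + 58 + 26 = 261 non-ochre balls altogether.
After those, each further ball must be ochre, so 261 + 3 = 264 draws guarantee 3 ochre balls.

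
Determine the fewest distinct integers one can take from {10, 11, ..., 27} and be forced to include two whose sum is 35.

11

Two chosen integers sum to 35 exactly when both halves of some pair {x, 35−x} with 10 ≤ x ≤ 35−x ≤ 25 are chosen — 8 such pairs.
The remaining 2 elements (those with no distinct partner in range) can never complete a 35-sum, so the worst case takes all of them and one from each pair: 2 + 8 = 10.
The 11th integer has to be the second member of some pair, so 10 + 1 = 11.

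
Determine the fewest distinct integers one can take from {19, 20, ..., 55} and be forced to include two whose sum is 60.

Group the elements by complementary pair {x, 60−x}: {19,41}, {20,40}, {21,39}, …, giving 11 two-element pairs, the single value 30 (it cannot pair with itself since the integers are distinct), and 14 integers whose partner 60−x falls outside [19,55].
Treating each of those 26 groups as a pigeonhole, one can pick one integer per group — 26 integers — with no two summing to 60.
The 27th integer lands in an occupied pair, forcing a sum of 60.

27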